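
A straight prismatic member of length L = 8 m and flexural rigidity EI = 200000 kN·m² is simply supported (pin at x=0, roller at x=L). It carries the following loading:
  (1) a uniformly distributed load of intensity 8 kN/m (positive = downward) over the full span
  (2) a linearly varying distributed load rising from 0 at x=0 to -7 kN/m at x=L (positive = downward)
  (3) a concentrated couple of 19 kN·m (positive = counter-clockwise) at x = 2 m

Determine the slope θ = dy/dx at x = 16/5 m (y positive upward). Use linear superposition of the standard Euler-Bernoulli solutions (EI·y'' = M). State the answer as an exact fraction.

Load 1 — uniform load w=8 kN/m over full span:
  θ_1 = -w(L³-6Lx²+4x³)/(24EI) = -8·(8³-6·8·(16/5)²+4·(16/5)³)/(24·200000) = -296/1171875 rad
Load 2 — triangular load w₀=-7 kN/m (0→w₀ over full span):
  θ_2 = -w₀(7L⁴-30L²x²+15x⁴)/(360LEI) = -(-7)·(7·8⁴-30·8²·(16/5)²+15·(16/5)⁴)/(360·8·200000) = 2261/17578125 rad
Load 3 — applied couple M₀=19 kN·m at a=2 m (b=L-a=6):
  θ_3 = (M₀x²/(2L)-M₀(x-a)+C₁)/EI  [x>a] with C₁=M₀(3b²-L²)/(6L)=209/12 = (19·(16/5)²/(2·8)-19·((16/5)-2)+(209/12))/200000 = 2033/60000000 rad
Superposition: θ = Σ θ_i = -405349/4500000000 rad ≈ -0.000090 rad

θ(16/5) = -405349/4500000000 rad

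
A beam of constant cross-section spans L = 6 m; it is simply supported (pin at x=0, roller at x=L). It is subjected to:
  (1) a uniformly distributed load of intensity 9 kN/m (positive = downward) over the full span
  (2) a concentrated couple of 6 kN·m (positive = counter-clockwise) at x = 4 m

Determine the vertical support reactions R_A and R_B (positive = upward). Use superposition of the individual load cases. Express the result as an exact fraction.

R_A = 28 kN, R_B = 26 kN

Load 1 — uniform load w=9 kN/m over full span:
  R_A = wL/2 = 9·6/2 = 27 kN
  R_B = wL/2 = 9·6/2 = 27 kN
Load 2 — applied couple M₀=6 kN·m at a=4 m (b=L-a=2):
  R_A = M₀/L = 6/6 = 1 kN
  R_B = -M₀/L = -6/6 = -1 kN
Superposition: R_A = 28 kN, R_B = 26 kN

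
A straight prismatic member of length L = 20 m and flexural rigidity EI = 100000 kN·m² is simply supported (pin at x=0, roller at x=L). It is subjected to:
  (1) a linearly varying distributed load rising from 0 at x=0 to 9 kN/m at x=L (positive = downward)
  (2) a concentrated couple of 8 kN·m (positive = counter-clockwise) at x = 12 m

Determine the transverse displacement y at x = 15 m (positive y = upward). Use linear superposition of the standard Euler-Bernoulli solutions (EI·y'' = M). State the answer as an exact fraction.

Load 1 — triangular load w₀=9 kN/m (0→w₀ over full span):
  y_1 = -w₀x(7L⁴-10L²x²+3x⁴)/(360LEI) = -9·15·(7·20⁴-10·20²·15²+3·15⁴)/(360·20·100000) = -357/5120 m
Load 2 — applied couple M₀=8 kN·m at a=12 m (b=L-a=8):
  y_2 = (M₀x³/(6L)-M₀(x-a)²/2+C₁x)/EI  [x>a] with C₁=M₀(3b²-L²)/(6L)=-208/15 = (8·15³/(6·20)-8·(15-12)²/2+(-208/15)·15)/100000 = -19/100000 m
Superposition: y = Σ y_i = -223733/3200000 m ≈ -0.069917 m

y(15) = -223733/3200000 m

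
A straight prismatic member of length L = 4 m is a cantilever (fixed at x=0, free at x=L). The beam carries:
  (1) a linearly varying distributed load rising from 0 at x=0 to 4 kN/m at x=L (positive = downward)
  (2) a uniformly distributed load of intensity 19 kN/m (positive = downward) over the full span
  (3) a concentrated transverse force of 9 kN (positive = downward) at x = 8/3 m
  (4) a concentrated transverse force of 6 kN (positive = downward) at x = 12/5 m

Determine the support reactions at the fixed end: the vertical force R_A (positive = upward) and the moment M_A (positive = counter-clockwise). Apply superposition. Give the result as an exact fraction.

Load 1 — triangular load w₀=4 kN/m (0→w₀ over full span):
  R_A = w₀L/2 = 4·4/2 = 8 kN
  M_A = w₀L²/3 = 4·4²/3 = 64/3 kN·m
Load 2 — uniform load w=19 kN/m over full span:
  R_A = wL = 19·4 = 76 kN
  M_A = wL²/2 = 19·4²/2 = 152 kN·m
Load 3 — point force P=9 kN at a=8/3 m (b=L-a=4/3):
  R_A = P = 9 kN
  M_A = Pa = 9·(8/3) = 24 kN·m
Load 4 — point force P=6 kN at a=12/5 m (b=L-a=8/5):
  R_A = P = 6 kN
  M_A = Pa = 6·(12/5) = 72/5 kN·m
Superposition: R_A = 99 kN, M_A = 3176/15 kN·m

R_A = 99 kN, M_A = 3176/15 kN·m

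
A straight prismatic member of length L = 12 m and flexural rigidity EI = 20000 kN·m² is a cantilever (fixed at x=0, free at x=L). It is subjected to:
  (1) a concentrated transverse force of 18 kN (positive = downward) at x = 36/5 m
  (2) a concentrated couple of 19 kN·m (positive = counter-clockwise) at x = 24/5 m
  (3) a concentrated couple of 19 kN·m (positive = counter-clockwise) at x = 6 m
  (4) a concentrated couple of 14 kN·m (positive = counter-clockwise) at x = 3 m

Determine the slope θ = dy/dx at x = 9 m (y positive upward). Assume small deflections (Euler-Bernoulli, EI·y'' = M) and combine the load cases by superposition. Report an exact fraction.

θ(9) = -1371/125000 rad

Load 1 — point force P=18 kN at a=36/5 m (b=L-a=24/5):
  θ_1 = -Pa²/(2EI)  [x>a] = -18·(36/5)²/(2·20000) = -729/31250 rad
Load 2 — applied couple M₀=19 kN·m at a=24/5 m (b=L-a=36/5):
  θ_2 = M₀a/EI  [x>a] = 19·(24/5)/20000 = 57/12500 rad
Load 3 — applied couple M₀=19 kN·m at a=6 m (b=L-a=6):
  θ_3 = M₀a/EI  [x>a] = 19·6/20000 = 57/10000 rad
Load 4 — applied couple M₀=14 kN·m at a=3 m (b=L-a=9):
  θ_4 = M₀a/EI  [x>a] = 14·3/20000 = 21/10000 rad
Superposition: θ = Σ θ_i = -1371/125000 rad ≈ -0.010968 rad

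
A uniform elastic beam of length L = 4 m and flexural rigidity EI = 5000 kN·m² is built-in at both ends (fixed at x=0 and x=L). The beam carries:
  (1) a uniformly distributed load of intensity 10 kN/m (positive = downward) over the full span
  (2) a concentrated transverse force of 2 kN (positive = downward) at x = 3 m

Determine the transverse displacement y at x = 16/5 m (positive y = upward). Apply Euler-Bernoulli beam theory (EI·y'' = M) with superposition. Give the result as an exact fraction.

Load 1 — uniform load w=10 kN/m over full span:
  y_1 = -wx²(L-x)²/(24EI) = -10·(16/5)²·(4-(16/5))²/(24·5000) = -128/234375 m
Load 2 — point force P=2 kN at a=3 m (b=L-a=1):
  y_2 = -Pa²(L-x)²(3bL-(3b+a)(L-x))/(6L³EI)  [x>a] = -2·3²·(4-(16/5))²·(3·1·4-(3·1+3)·(4-(16/5)))/(6·4³·5000) = -27/625000 m
Superposition: y = Σ y_i = -221/375000 m ≈ -0.000589 m

y(16/5) = -221/375000 m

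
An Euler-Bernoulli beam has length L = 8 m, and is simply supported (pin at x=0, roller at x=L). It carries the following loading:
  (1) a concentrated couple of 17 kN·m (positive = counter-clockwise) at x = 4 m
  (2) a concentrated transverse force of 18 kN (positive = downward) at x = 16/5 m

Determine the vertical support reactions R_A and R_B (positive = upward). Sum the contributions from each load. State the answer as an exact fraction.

Load 1 — applied couple M₀=17 kN·m at a=4 m (b=L-a=4):
  R_A = M₀/L = 17/8 kN
  R_B = -M₀/L = -17/8 kN
Load 2 — point force P=18 kN at a=16/5 m (b=L-a=24/5):
  R_A = Pb/L = 18·(24/5)/8 = 54/5 kN
  R_B = Pa/L = 18·(16/5)/8 = 36/5 kN
Superposition: R_A = 517/40 kN, R_B = 203/40 kN

R_A = 517/40 kN, R_B = 203/40 kN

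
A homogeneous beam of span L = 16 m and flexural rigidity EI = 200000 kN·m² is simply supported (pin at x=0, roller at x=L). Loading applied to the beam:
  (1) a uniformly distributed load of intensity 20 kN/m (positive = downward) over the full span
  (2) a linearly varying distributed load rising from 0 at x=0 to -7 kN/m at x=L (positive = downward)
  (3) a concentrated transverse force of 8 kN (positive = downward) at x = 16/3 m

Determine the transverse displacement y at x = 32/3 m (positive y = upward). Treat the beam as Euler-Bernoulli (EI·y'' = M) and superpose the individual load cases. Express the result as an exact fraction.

Load 1 — uniform load w=20 kN/m over full span:
  y_1 = -wx(L³-2Lx²+x³)/(24EI) = -20·(32/3)·(16³-2·16·(32/3)²+(32/3)³)/(24·200000) = -11264/151875 m
Load 2 — triangular load w₀=-7 kN/m (0→w₀ over full span):
  y_2 = -w₀x(7L⁴-10L²x²+3x⁴)/(360LEI) = -(-7)·(32/3)·(7·16⁴-10·16²·(32/3)²+3·(32/3)⁴)/(360·16·200000) = 30464/2278125 m
Load 3 — point force P=8 kN at a=16/3 m (b=L-a=32/3):
  y_3 = -Pa(L-x)(2Lx-a²-x²)/(6LEI)  [x>a] = -8·(16/3)·(16-(32/3))·(2·16·(32/3)-(16/3)²-(32/3)²)/(6·16·200000) = -1792/759375 m
Superposition: y = Σ y_i = -143872/2278125 m ≈ -0.063154 m

y(32/3) = -143872/2278125 m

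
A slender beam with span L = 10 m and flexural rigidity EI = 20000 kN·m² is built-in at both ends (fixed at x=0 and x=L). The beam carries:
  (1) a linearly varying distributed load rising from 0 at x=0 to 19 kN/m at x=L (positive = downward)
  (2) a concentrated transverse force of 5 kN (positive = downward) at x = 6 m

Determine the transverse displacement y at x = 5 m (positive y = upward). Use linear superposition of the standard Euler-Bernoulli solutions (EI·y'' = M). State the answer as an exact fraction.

Load 1 — triangular load w₀=19 kN/m (0→w₀ over full span):
  y_1 = -w₀x²(L-x)²(x+2L)/(120LEI) = -19·5²·(10-5)²·(5+2·10)/(120·10·20000) = -19/1536 m
Load 2 — point force P=5 kN at a=6 m (b=L-a=4):
  y_2 = -Pb²x²(3aL-(3a+b)x)/(6L³EI)  [x≤a] = -5·4²·5²·(3·6·10-(3·6+4)·5)/(6·10³·20000) = -7/6000 m
Superposition: y = Σ y_i = -2599/192000 m ≈ -0.013536 m

y(5) = -2599/192000 m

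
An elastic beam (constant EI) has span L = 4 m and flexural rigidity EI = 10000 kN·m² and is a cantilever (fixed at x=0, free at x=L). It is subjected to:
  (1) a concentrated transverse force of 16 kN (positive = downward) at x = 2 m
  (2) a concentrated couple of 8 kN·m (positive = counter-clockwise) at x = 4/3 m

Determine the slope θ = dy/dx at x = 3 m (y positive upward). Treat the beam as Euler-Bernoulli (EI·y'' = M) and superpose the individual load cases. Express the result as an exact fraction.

θ(3) = -4/1875 rad

Load 1 — point force P=16 kN at a=2 m (b=L-a=2):
  θ_1 = -Pa²/(2EI)  [x>a] = -16·2²/(2·10000) = -2/625 rad
Load 2 — applied couple M₀=8 kN·m at a=4/3 m (b=L-a=8/3):
  θ_2 = M₀a/EI  [x>a] = 8·(4/3)/10000 = 2/1875 rad
Superposition: θ = Σ θ_i = -4/1875 rad ≈ -0.002133 rad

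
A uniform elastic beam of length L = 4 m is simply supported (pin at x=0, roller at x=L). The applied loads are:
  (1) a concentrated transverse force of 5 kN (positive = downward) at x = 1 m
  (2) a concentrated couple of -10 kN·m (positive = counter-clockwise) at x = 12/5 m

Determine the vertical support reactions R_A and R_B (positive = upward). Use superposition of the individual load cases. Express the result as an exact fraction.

R_A = 5/4 kN, R_B = 15/4 kN

Load 1 — point force P=5 kN at a=1 m (b=L-a=3):
  R_A = Pb/L = 5·3/4 = 15/4 kN
  R_B = Pa/L = 5·1/4 = 5/4 kN
Load 2 — applied couple M₀=-10 kN·m at a=12/5 m (b=L-a=8/5):
  R_A = M₀/L = (-10)/4 = -5/2 kN
  R_B = -M₀/L = -(-10)/4 = 5/2 kN
Superposition: R_A = 5/4 kN, R_B = 15/4 kN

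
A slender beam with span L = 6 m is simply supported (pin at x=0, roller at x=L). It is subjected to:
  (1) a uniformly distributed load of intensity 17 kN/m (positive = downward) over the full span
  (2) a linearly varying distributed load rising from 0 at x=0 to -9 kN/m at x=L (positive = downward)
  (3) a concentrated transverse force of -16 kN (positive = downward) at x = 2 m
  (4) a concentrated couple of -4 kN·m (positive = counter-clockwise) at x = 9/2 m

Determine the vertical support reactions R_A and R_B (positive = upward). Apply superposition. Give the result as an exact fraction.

R_A = 92/3 kN, R_B = 85/3 kN

Load 1 — uniform load w=17 kN/m over full span:
  R_A = wL/2 = 17·6/2 = 51 kN
  R_B = wL/2 = 17·6/2 = 51 kN
Load 2 — triangular load w₀=-9 kN/m (0→w₀ over full span):
  R_A = w₀L/6 = (-9)·6/6 = -9 kN
  R_B = w₀L/3 = (-9)·6/3 = -18 kN
Load 3 — point force P=-16 kN at a=2 m (b=L-a=4):
  R_A = Pb/L = (-16)·4/6 = -32/3 kN
  R_B = Pa/L = (-16)·2/6 = -16/3 kN
Load 4 — applied couple M₀=-4 kN·m at a=9/2 m (b=L-a=3/2):
  R_A = M₀/L = (-4)/6 = -2/3 kN
  R_B = -M₀/L = -(-4)/6 = 2/3 kN
Superposition: R_A = 92/3 kN, R_B = 85/3 kN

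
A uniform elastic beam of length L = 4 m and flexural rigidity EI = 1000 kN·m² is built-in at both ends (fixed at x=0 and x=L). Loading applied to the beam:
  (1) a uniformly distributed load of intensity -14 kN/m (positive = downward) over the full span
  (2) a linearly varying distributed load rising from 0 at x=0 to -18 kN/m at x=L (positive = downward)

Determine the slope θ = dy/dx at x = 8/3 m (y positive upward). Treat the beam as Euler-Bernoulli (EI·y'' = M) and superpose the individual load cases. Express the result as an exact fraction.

θ(8/3) = -448/50625 rad

Load 1 — uniform load w=-14 kN/m over full span:
  θ_1 = -wx(L-x)(L-2x)/(12EI) = -(-14)·(8/3)·(4-(8/3))·(4-2·(8/3))/(12·1000) = -56/10125 rad
Load 2 — triangular load w₀=-18 kN/m (0→w₀ over full span):
  θ_2 = -w₀(2x(L-x)(L-2x)(x+2L)+x²(L-x)²)/(120LEI) = -(-18)·(2·(8/3)·(4-(8/3))·(4-2·(8/3))·((8/3)+2·4)+(8/3)²·(4-(8/3))²)/(120·4·1000) = -56/16875 rad
Superposition: θ = Σ θ_i = -448/50625 rad ≈ -0.008849 rad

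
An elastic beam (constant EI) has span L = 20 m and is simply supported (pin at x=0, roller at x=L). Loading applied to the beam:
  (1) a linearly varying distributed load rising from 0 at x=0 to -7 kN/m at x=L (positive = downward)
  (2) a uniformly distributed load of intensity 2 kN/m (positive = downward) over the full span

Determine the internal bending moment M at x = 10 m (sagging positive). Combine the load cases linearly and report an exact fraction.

Load 1 — triangular load w₀=-7 kN/m (0→w₀ over full span):
  M_1 = w₀Lx/6 - w₀x³/(6L) = (-7)·20·10/6 - (-7)·10³/(6·20) = -175 kN·m
Load 2 — uniform load w=2 kN/m over full span:
  M_2 = wx(L-x)/2 = 2·10·(20-10)/2 = 100 kN·m
Superposition: M = Σ M_i = -75 kN·m ≈ -75.000000 kN·m

M(10) = -75 kN·m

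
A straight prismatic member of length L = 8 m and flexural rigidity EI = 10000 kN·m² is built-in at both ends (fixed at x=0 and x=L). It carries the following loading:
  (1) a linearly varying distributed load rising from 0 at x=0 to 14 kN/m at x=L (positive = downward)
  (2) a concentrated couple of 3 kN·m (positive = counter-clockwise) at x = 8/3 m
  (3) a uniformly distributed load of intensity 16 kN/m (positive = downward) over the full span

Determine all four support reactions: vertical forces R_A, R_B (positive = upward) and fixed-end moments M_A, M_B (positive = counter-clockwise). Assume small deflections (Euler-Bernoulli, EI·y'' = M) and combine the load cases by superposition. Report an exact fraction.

Load 1 — triangular load w₀=14 kN/m (0→w₀ over full span):
  R_A = 3w₀L/20 = 3·14·8/20 = 84/5 kN
  M_A = w₀L²/30 = 14·8²/30 = 448/15 kN·m
  R_B = 7w₀L/20 = 7·14·8/20 = 196/5 kN
  M_B = -w₀L²/20 = -14·8²/20 = -224/5 kN·m
Load 2 — applied couple M₀=3 kN·m at a=8/3 m (b=L-a=16/3):
  R_A = 6M₀ab/L³ = 6·3·(8/3)·(16/3)/8³ = 1/2 kN
  M_A = M₀b(2a-b)/L² = 3·(16/3)·(2·(8/3)-(16/3))/8² = 0 kN·m
  R_B = -6M₀ab/L³ = -6·3·(8/3)·(16/3)/8³ = -1/2 kN
  M_B = M₀a(2b-a)/L² = 3·(8/3)·(2·(16/3)-(8/3))/8² = 1 kN·m
Load 3 — uniform load w=16 kN/m over full span:
  R_A = wL/2 = 16·8/2 = 64 kN
  M_A = wL²/12 = 16·8²/12 = 256/3 kN·m
  R_B = wL/2 = 16·8/2 = 64 kN
  M_B = -wL²/12 = -16·8²/12 = -256/3 kN·m
Superposition: R_A = 813/10 kN, M_A = 576/5 kN·m, R_B = 1027/10 kN, M_B = -1937/15 kN·m

R_A = 813/10 kN, M_A = 576/5 kN·m, R_B = 1027/10 kN, M_B = -1937/15 kN·m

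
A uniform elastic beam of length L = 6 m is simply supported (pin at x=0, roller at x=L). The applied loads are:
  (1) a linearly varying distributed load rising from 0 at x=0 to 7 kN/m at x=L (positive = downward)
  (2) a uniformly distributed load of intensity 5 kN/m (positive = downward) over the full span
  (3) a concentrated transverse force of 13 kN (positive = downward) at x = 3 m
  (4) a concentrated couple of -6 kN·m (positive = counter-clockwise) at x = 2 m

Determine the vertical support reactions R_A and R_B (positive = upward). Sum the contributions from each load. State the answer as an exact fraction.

Load 1 — triangular load w₀=7 kN/m (0→w₀ over full span):
  R_A = w₀L/6 = 7·6/6 = 7 kN
  R_B = w₀L/3 = 7·6/3 = 14 kN
Load 2 — uniform load w=5 kN/m over full span:
  R_A = wL/2 = 5·6/2 = 15 kN
  R_B = wL/2 = 5·6/2 = 15 kN
Load 3 — point force P=13 kN at a=3 m (b=L-a=3):
  R_A = Pb/L = 13·3/6 = 13/2 kN
  R_B = Pa/L = 13·3/6 = 13/2 kN
Load 4 — applied couple M₀=-6 kN·m at a=2 m (b=L-a=4):
  R_A = M₀/L = (-6)/6 = -1 kN
  R_B = -M₀/L = -(-6)/6 = 1 kN
Superposition: R_A = 55/2 kN, R_B = 73/2 kN

R_A = 55/2 kN, R_B = 73/2 kN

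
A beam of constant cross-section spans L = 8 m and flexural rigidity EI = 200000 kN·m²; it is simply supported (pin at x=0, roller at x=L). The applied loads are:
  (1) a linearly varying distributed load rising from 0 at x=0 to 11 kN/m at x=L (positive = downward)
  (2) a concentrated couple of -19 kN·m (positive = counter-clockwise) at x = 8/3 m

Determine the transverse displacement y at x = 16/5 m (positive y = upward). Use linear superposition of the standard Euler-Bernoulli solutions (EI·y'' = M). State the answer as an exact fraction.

Load 1 — triangular load w₀=11 kN/m (0→w₀ over full span):
  y_1 = -w₀x(7L⁴-10L²x²+3x⁴)/(360LEI) = -11·(16/5)·(7·8⁴-10·8²·(16/5)²+3·(16/5)⁴)/(360·8·200000) = -200816/146484375 m
Load 2 — applied couple M₀=-19 kN·m at a=8/3 m (b=L-a=16/3):
  y_2 = (M₀x³/(6L)-M₀(x-a)²/2+C₁x)/EI  [x>a] with C₁=M₀(3b²-L²)/(6L)=-76/9 = ((-19)·(16/5)³/(6·8)-(-19)·((16/5)-(8/3))²/2+(-76/9)·(16/5))/200000 = -437/2343750 m
Superposition: y = Σ y_i = -456257/292968750 m ≈ -0.001557 m

y(16/5) = -456257/292968750 m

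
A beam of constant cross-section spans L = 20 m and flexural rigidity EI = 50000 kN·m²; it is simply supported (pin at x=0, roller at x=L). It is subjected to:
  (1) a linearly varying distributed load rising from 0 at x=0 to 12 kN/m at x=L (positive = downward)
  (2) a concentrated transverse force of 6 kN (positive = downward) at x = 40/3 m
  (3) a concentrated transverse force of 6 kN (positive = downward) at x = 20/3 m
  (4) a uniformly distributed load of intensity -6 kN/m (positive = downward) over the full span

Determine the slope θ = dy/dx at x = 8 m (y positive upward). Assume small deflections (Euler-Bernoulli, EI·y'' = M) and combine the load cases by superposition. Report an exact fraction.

Load 1 — triangular load w₀=12 kN/m (0→w₀ over full span):
  θ_1 = -w₀(7L⁴-30L²x²+15x⁴)/(360LEI) = -12·(7·20⁴-30·20²·8²+15·8⁴)/(360·20·50000) = -646/46875 rad
Load 2 — point force P=6 kN at a=40/3 m (b=L-a=20/3):
  θ_2 = -Pb(L²-b²-3x²)/(6LEI)  [x≤a] = -6·(20/3)·(20²-(20/3)²-3·8²)/(6·20·50000) = -92/84375 rad
Load 3 — point force P=6 kN at a=20/3 m (b=L-a=40/3):
  θ_3 = -Pa(2L²-6Lx+3x²+a²)/(6LEI)  [x>a] = -6·(20/3)·(2·20²-6·20·8+3·8²+(20/3)²)/(6·20·50000) = -43/84375 rad
Load 4 — uniform load w=-6 kN/m over full span:
  θ_4 = -w(L³-6Lx²+4x³)/(24EI) = -(-6)·(20³-6·20·8²+4·8³)/(24·50000) = 37/3125 rad
Superposition: θ = Σ θ_i = -166/46875 rad ≈ -0.003541 rad

θ(8) = -166/46875 rad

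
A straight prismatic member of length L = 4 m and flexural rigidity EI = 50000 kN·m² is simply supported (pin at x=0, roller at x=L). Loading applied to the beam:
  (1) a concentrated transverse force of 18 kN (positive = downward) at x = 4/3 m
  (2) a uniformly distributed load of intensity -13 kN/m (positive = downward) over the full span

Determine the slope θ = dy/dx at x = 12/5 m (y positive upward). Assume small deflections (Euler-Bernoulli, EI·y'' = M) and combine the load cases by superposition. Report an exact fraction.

θ(12/5) = -523/7031250 rad

Load 1 — point force P=18 kN at a=4/3 m (b=L-a=8/3):
  θ_1 = -Pa(2L²-6Lx+3x²+a²)/(6LEI)  [x>a] = -18·(4/3)·(2·4²-6·4·(12/5)+3·(12/5)²+(4/3)²)/(6·4·50000) = 92/703125 rad
Load 2 — uniform load w=-13 kN/m over full span:
  θ_2 = -w(L³-6Lx²+4x³)/(24EI) = -(-13)·(4³-6·4·(12/5)²+4·(12/5)³)/(24·50000) = -481/2343750 rad
Superposition: θ = Σ θ_i = -523/7031250 rad ≈ -0.000074 rad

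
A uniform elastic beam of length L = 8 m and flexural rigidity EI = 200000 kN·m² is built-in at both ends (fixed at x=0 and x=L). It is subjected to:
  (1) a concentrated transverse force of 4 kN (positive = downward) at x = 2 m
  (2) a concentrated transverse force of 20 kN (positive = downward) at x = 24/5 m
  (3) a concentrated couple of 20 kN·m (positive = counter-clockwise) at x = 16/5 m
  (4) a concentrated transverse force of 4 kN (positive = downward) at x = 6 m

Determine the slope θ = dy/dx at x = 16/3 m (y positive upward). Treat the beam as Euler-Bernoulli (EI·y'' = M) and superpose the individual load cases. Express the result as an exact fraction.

θ(16/3) = 43/625000 rad

Load 1 — point force P=4 kN at a=2 m (b=L-a=6):
  θ_1 = Pa²(L-x)(2bL-(3b+a)(L-x))/(2L³EI)  [x>a] = 4·2²·(8-(16/3))·(2·6·8-(3·6+2)·(8-(16/3)))/(2·8³·200000) = 1/112500 rad
Load 2 — point force P=20 kN at a=24/5 m (b=L-a=16/5):
  θ_2 = Pa²(L-x)(2bL-(3b+a)(L-x))/(2L³EI)  [x>a] = 20·(24/5)²·(8-(16/3))·(2·(16/5)·8-(3·(16/5)+(24/5))·(8-(16/3)))/(2·8³·200000) = 6/78125 rad
Load 3 — applied couple M₀=20 kN·m at a=16/5 m (b=L-a=24/5):
  θ_3 = (R_Ax²/2 - M_Ax - M₀(x-a))/EI  [x>a] with R_A=18/5, M_A=12/5 = ((18/5)·(16/3)²/2 - (12/5)·(16/3) - 20·((16/3)-(16/5)))/200000 = -1/46875 rad
Load 4 — point force P=4 kN at a=6 m (b=L-a=2):
  θ_4 = -Pb²x(2aL-(3a+b)x)/(2L³EI)  [x≤a] = -4·2²·(16/3)·(2·6·8-(3·6+2)·(16/3))/(2·8³·200000) = 1/225000 rad
Superposition: θ = Σ θ_i = 43/625000 rad ≈ 0.000069 rad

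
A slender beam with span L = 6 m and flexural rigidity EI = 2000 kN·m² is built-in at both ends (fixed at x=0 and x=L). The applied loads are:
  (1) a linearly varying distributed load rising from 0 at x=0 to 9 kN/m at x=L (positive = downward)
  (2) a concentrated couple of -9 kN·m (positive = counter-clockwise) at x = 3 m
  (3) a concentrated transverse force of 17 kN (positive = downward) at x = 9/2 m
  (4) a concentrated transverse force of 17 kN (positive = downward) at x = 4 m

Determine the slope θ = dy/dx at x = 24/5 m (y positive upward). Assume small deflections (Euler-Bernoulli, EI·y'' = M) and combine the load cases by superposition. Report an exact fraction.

θ(24/5) = 379891/30000000 rad

Load 1 — triangular load w₀=9 kN/m (0→w₀ over full span):
  θ_1 = -w₀(2x(L-x)(L-2x)(x+2L)+x²(L-x)²)/(120LEI) = -9·(2·(24/5)·(6-(24/5))·(6-2·(24/5))·((24/5)+2·6)+(24/5)²·(6-(24/5))²)/(120·6·2000) = 324/78125 rad
Load 2 — applied couple M₀=-9 kN·m at a=3 m (b=L-a=3):
  θ_2 = (R_Ax²/2 - M_Ax - M₀(x-a))/EI  [x>a] with R_A=-9/4, M_A=-9/4 = ((-9/4)·(24/5)²/2 - (-9/4)·(24/5) - (-9)·((24/5)-3))/2000 = 27/50000 rad
Load 3 — point force P=17 kN at a=9/2 m (b=L-a=3/2):
  θ_3 = Pa²(L-x)(2bL-(3b+a)(L-x))/(2L³EI)  [x>a] = 17·(9/2)²·(6-(24/5))·(2·(3/2)·6-(3·(3/2)+(9/2))·(6-(24/5)))/(2·6³·2000) = 1377/400000 rad
Load 4 — point force P=17 kN at a=4 m (b=L-a=2):
  θ_4 = Pa²(L-x)(2bL-(3b+a)(L-x))/(2L³EI)  [x>a] = 17·4²·(6-(24/5))·(2·2·6-(3·2+4)·(6-(24/5)))/(2·6³·2000) = 17/3750 rad
Superposition: θ = Σ θ_i = 379891/30000000 rad ≈ 0.012663 rad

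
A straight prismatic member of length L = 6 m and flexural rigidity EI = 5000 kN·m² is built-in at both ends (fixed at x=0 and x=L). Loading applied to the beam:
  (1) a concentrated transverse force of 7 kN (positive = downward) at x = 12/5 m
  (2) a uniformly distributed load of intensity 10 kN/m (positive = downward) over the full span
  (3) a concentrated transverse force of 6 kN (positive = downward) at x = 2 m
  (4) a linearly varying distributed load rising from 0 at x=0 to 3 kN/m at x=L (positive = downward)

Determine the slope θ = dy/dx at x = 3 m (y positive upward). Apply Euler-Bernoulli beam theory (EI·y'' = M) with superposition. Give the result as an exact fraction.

θ(3) = 3341/10000000 rad

Load 1 — point force P=7 kN at a=12/5 m (b=L-a=18/5):
  θ_1 = Pa²(L-x)(2bL-(3b+a)(L-x))/(2L³EI)  [x>a] = 7·(12/5)²·(6-3)·(2·(18/5)·6-(3·(18/5)+(12/5))·(6-3))/(2·6³·5000) = 63/312500 rad
Load 2 — uniform load w=10 kN/m over full span:
  θ_2 = -wx(L-x)(L-2x)/(12EI) = -10·3·(6-3)·(6-2·3)/(12·5000) = 0 rad
Load 3 — point force P=6 kN at a=2 m (b=L-a=4):
  θ_3 = Pa²(L-x)(2bL-(3b+a)(L-x))/(2L³EI)  [x>a] = 6·2²·(6-3)·(2·4·6-(3·4+2)·(6-3))/(2·6³·5000) = 1/5000 rad
Load 4 — triangular load w₀=3 kN/m (0→w₀ over full span):
  θ_4 = -w₀(2x(L-x)(L-2x)(x+2L)+x²(L-x)²)/(120LEI) = -3·(2·3·(6-3)·(6-2·3)·(3+2·6)+3²·(6-3)²)/(120·6·5000) = -27/400000 rad
Superposition: θ = Σ θ_i = 3341/10000000 rad ≈ 0.000334 rad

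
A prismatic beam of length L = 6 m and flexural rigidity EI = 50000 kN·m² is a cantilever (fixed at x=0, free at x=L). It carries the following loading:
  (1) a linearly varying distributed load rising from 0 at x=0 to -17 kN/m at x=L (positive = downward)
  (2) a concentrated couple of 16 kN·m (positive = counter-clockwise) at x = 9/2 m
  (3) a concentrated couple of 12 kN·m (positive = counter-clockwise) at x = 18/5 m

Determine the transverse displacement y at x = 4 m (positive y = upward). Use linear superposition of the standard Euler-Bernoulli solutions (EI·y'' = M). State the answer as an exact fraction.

Load 1 — triangular load w₀=-17 kN/m (0→w₀ over full span):
  y_1 = (w₀Lx³/12-w₀L²x²/6-w₀x⁵/(120L))/EI = ((-17)·6·4³/12-(-17)·6²·4²/6-(-17)·4⁵/(120·6))/50000 = 3128/140625 m
Load 2 — applied couple M₀=16 kN·m at a=9/2 m (b=L-a=3/2):
  y_2 = M₀x²/(2EI)  [x≤a] = 16·4²/(2·50000) = 8/3125 m
Load 3 — applied couple M₀=12 kN·m at a=18/5 m (b=L-a=12/5):
  y_3 = M₀a(2x-a)/(2EI)  [x>a] = 12·(18/5)·(2·4-(18/5))/(2·50000) = 297/156250 m
Superposition: y = Σ y_i = 37553/1406250 m ≈ 0.026704 m

y(4) = 37553/1406250 m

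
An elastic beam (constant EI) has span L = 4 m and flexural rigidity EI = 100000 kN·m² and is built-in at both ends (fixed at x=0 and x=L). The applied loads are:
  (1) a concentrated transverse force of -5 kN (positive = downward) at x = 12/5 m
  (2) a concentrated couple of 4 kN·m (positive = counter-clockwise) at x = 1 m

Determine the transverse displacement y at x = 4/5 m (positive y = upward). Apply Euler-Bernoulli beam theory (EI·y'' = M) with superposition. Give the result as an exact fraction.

y(4/5) = 3751/468750000 m

Load 1 — point force P=-5 kN at a=12/5 m (b=L-a=8/5):
  y_1 = -Pb²x²(3aL-(3a+b)x)/(6L³EI)  [x≤a] = -(-5)·(8/5)²·(4/5)²·(3·(12/5)·4-(3·(12/5)+(8/5))·(4/5))/(6·4³·100000) = 136/29296875 m
Load 2 — applied couple M₀=4 kN·m at a=1 m (b=L-a=3):
  y_2 = (R_Ax³/6 - M_Ax²/2)/EI  [x≤a] with R_A=9/8, M_A=-3/4 = ((9/8)·(4/5)³/6 - (-3/4)·(4/5)²/2)/100000 = 21/6250000 m
Superposition: y = Σ y_i = 3751/468750000 m ≈ 0.000008 m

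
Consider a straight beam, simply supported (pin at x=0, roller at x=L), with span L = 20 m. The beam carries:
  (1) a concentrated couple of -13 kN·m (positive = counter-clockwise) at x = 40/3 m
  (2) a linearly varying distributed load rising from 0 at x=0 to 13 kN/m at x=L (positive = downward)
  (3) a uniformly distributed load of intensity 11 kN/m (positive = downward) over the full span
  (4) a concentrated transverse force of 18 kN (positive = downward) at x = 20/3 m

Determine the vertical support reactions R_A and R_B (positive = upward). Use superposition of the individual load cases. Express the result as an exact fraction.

Load 1 — applied couple M₀=-13 kN·m at a=40/3 m (b=L-a=20/3):
  R_A = M₀/L = (-13)/20 = -13/20 kN
  R_B = -M₀/L = -(-13)/20 = 13/20 kN
Load 2 — triangular load w₀=13 kN/m (0→w₀ over full span):
  R_A = w₀L/6 = 13·20/6 = 130/3 kN
  R_B = w₀L/3 = 13·20/3 = 260/3 kN
Load 3 — uniform load w=11 kN/m over full span:
  R_A = wL/2 = 11·20/2 = 110 kN
  R_B = wL/2 = 11·20/2 = 110 kN
Load 4 — point force P=18 kN at a=20/3 m (b=L-a=40/3):
  R_A = Pb/L = 18·(40/3)/20 = 12 kN
  R_B = Pa/L = 18·(20/3)/20 = 6 kN
Superposition: R_A = 9881/60 kN, R_B = 12199/60 kN

R_A = 9881/60 kN, R_B = 12199/60 kN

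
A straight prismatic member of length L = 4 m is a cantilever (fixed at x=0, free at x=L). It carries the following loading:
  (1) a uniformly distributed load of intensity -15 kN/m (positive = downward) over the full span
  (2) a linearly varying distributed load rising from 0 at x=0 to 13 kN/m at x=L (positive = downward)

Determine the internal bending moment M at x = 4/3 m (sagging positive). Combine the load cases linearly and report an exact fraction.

Load 1 — uniform load w=-15 kN/m over full span:
  M_1 = -w(L-x)²/2 = -(-15)·(4-(4/3))²/2 = 160/3 kN·m
Load 2 — triangular load w₀=13 kN/m (0→w₀ over full span):
  M_2 = w₀Lx/2 - w₀L²/3 - w₀x³/(6L) = 13·4·(4/3)/2 - 13·4²/3 - 13·(4/3)³/(6·4) = -2912/81 kN·m
Superposition: M = Σ M_i = 1408/81 kN·m ≈ 17.382716 kN·m

M(4/3) = 1408/81 kN·m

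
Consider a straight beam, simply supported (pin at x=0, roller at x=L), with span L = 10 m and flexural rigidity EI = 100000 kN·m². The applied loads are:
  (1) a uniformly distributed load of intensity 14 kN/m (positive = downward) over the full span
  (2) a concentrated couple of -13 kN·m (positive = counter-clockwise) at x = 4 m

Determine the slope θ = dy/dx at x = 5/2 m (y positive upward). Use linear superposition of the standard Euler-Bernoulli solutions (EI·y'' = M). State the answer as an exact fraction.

θ(5/2) = -32547/8000000 rad

Load 1 — uniform load w=14 kN/m over full span:
  θ_1 = -w(L³-6Lx²+4x³)/(24EI) = -14·(10³-6·10·(5/2)²+4·(5/2)³)/(24·100000) = -77/19200 rad
Load 2 — applied couple M₀=-13 kN·m at a=4 m (b=L-a=6):
  θ_2 = (M₀x²/(2L)+C₁)/EI  [x≤a] with C₁=M₀(3b²-L²)/(6L)=-26/15 = ((-13)·(5/2)²/(2·10)+(-26/15))/100000 = -1391/24000000 rad
Superposition: θ = Σ θ_i = -32547/8000000 rad ≈ -0.004068 rad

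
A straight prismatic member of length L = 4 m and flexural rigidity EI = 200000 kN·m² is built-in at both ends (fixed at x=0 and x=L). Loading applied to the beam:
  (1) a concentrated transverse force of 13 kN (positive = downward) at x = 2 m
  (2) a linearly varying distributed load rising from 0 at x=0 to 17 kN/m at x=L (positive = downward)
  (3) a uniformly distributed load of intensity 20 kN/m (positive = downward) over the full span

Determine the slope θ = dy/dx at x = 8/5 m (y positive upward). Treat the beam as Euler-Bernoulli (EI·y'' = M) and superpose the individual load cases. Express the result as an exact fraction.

Load 1 — point force P=13 kN at a=2 m (b=L-a=2):
  θ_1 = -Pb²x(2aL-(3a+b)x)/(2L³EI)  [x≤a] = -13·2²·(8/5)·(2·2·4-(3·2+2)·(8/5))/(2·4³·200000) = -13/1250000 rad
Load 2 — triangular load w₀=17 kN/m (0→w₀ over full span):
  θ_2 = -w₀(2x(L-x)(L-2x)(x+2L)+x²(L-x)²)/(120LEI) = -17·(2·(8/5)·(4-(8/5))·(4-2·(8/5))·((8/5)+2·4)+(8/5)²·(4-(8/5))²)/(120·4·200000) = -51/3906250 rad
Load 3 — uniform load w=20 kN/m over full span:
  θ_3 = -wx(L-x)(L-2x)/(12EI) = -20·(8/5)·(4-(8/5))·(4-2·(8/5))/(12·200000) = -2/78125 rad
Superposition: θ = Σ θ_i = -1533/31250000 rad ≈ -0.000049 rad

θ(8/5) = -1533/31250000 rad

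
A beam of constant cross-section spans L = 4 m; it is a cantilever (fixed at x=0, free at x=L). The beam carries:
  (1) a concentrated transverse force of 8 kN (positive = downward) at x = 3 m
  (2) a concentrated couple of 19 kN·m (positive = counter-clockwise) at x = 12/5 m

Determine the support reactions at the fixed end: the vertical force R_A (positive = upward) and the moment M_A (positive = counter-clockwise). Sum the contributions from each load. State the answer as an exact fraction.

R_A = 8 kN, M_A = 5 kN·m

Load 1 — point force P=8 kN at a=3 m (b=L-a=1):
  R_A = P = 8 kN
  M_A = Pa = 8·3 = 24 kN·m
Load 2 — applied couple M₀=19 kN·m at a=12/5 m (b=L-a=8/5):
  R_A = 0 kN
  M_A = -M₀ = -19 kN·m
Superposition: R_A = 8 kN, M_A = 5 kN·m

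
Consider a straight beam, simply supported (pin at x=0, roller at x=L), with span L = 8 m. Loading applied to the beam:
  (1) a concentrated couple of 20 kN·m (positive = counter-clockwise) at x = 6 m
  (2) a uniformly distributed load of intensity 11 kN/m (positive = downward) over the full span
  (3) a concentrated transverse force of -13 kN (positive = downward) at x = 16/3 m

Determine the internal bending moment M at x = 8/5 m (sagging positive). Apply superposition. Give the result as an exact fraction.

Load 1 — applied couple M₀=20 kN·m at a=6 m (b=L-a=2):
  M_1 = M₀x/L  [x≤a] = 20·(8/5)/8 = 4 kN·m
Load 2 — uniform load w=11 kN/m over full span:
  M_2 = wx(L-x)/2 = 11·(8/5)·(8-(8/5))/2 = 1408/25 kN·m
Load 3 — point force P=-13 kN at a=16/3 m (b=L-a=8/3):
  M_3 = Pbx/L  [x≤a] = (-13)·(8/3)·(8/5)/8 = -104/15 kN·m
Superposition: M = Σ M_i = 4004/75 kN·m ≈ 53.386667 kN·m

M(8/5) = 4004/75 kN·m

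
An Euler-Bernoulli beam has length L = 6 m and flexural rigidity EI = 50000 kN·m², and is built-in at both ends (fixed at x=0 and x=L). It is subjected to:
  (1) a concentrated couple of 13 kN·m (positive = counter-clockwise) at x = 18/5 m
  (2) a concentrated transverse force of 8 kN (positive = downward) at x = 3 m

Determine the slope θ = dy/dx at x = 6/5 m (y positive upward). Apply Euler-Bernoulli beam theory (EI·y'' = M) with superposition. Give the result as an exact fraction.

Load 1 — applied couple M₀=13 kN·m at a=18/5 m (b=L-a=12/5):
  θ_1 = (R_Ax²/2 - M_Ax)/EI  [x≤a] with R_A=78/25, M_A=104/25 = ((78/25)·(6/5)²/2 - (104/25)·(6/5))/50000 = -429/7812500 rad
Load 2 — point force P=8 kN at a=3 m (b=L-a=3):
  θ_2 = -Pb²x(2aL-(3a+b)x)/(2L³EI)  [x≤a] = -8·3²·(6/5)·(2·3·6-(3·3+3)·(6/5))/(2·6³·50000) = -27/312500 rad
Superposition: θ = Σ θ_i = -276/1953125 rad ≈ -0.000141 rad

θ(6/5) = -276/1953125 rad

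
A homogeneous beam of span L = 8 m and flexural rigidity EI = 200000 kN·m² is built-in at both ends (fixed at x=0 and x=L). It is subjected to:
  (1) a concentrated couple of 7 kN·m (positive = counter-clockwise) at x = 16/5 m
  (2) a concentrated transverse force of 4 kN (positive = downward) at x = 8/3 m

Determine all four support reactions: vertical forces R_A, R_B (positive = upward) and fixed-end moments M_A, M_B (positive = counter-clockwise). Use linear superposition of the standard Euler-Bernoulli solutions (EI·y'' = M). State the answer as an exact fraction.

Load 1 — applied couple M₀=7 kN·m at a=16/5 m (b=L-a=24/5):
  R_A = 6M₀ab/L³ = 6·7·(16/5)·(24/5)/8³ = 63/50 kN
  M_A = M₀b(2a-b)/L² = 7·(24/5)·(2·(16/5)-(24/5))/8² = 21/25 kN·m
  R_B = -6M₀ab/L³ = -6·7·(16/5)·(24/5)/8³ = -63/50 kN
  M_B = M₀a(2b-a)/L² = 7·(16/5)·(2·(24/5)-(16/5))/8² = 56/25 kN·m
Load 2 — point force P=4 kN at a=8/3 m (b=L-a=16/3):
  R_A = Pb²(3a+b)/L³ = 4·(16/3)²·(3·(8/3)+(16/3))/8³ = 80/27 kN
  M_A = Pab²/L² = 4·(8/3)·(16/3)²/8² = 128/27 kN·m
  R_B = Pa²(a+3b)/L³ = 4·(8/3)²·((8/3)+3·(16/3))/8³ = 28/27 kN
  M_B = -Pa²b/L² = -4·(8/3)²·(16/3)/8² = -64/27 kN·m
Superposition: R_A = 5701/1350 kN, M_A = 3767/675 kN·m, R_B = -301/1350 kN, M_B = -88/675 kN·m

R_A = 5701/1350 kN, M_A = 3767/675 kN·m, R_B = -301/1350 kN, M_B = -88/675 kN·m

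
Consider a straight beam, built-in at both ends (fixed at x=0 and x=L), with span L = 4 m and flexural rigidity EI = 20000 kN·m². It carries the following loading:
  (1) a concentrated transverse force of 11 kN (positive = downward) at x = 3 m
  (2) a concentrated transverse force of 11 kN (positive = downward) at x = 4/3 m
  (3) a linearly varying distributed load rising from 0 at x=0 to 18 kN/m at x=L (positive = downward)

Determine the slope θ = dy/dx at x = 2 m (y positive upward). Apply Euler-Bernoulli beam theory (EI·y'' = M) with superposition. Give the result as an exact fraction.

θ(2) = -1021/43200000 rad

Load 1 — point force P=11 kN at a=3 m (b=L-a=1):
  θ_1 = -Pb²x(2aL-(3a+b)x)/(2L³EI)  [x≤a] = -11·1²·2·(2·3·4-(3·3+1)·2)/(2·4³·20000) = -11/320000 rad
Load 2 — point force P=11 kN at a=4/3 m (b=L-a=8/3):
  θ_2 = Pa²(L-x)(2bL-(3b+a)(L-x))/(2L³EI)  [x>a] = 11·(4/3)²·(4-2)·(2·(8/3)·4-(3·(8/3)+(4/3))·(4-2))/(2·4³·20000) = 11/270000 rad
Load 3 — triangular load w₀=18 kN/m (0→w₀ over full span):
  θ_3 = -w₀(2x(L-x)(L-2x)(x+2L)+x²(L-x)²)/(120LEI) = -18·(2·2·(4-2)·(4-2·2)·(2+2·4)+2²·(4-2)²)/(120·4·20000) = -3/100000 rad
Superposition: θ = Σ θ_i = -1021/43200000 rad ≈ -0.000024 rad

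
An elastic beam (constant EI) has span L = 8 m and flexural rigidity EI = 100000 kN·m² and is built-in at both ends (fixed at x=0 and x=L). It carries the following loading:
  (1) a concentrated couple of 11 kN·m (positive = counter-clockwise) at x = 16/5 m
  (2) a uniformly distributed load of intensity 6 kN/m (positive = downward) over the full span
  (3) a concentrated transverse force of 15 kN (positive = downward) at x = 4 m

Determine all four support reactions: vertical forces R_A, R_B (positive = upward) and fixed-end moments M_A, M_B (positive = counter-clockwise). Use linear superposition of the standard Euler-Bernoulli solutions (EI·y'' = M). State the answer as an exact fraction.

Load 1 — applied couple M₀=11 kN·m at a=16/5 m (b=L-a=24/5):
  R_A = 6M₀ab/L³ = 6·11·(16/5)·(24/5)/8³ = 99/50 kN
  M_A = M₀b(2a-b)/L² = 11·(24/5)·(2·(16/5)-(24/5))/8² = 33/25 kN·m
  R_B = -6M₀ab/L³ = -6·11·(16/5)·(24/5)/8³ = -99/50 kN
  M_B = M₀a(2b-a)/L² = 11·(16/5)·(2·(24/5)-(16/5))/8² = 88/25 kN·m
Load 2 — uniform load w=6 kN/m over full span:
  R_A = wL/2 = 6·8/2 = 24 kN
  M_A = wL²/12 = 6·8²/12 = 32 kN·m
  R_B = wL/2 = 6·8/2 = 24 kN
  M_B = -wL²/12 = -6·8²/12 = -32 kN·m
Load 3 — point force P=15 kN at a=4 m (b=L-a=4):
  R_A = Pb²(3a+b)/L³ = 15·4²·(3·4+4)/8³ = 15/2 kN
  M_A = Pab²/L² = 15·4·4²/8² = 15 kN·m
  R_B = Pa²(a+3b)/L³ = 15·4²·(4+3·4)/8³ = 15/2 kN
  M_B = -Pa²b/L² = -15·4²·4/8² = -15 kN·m
Superposition: R_A = 837/25 kN, M_A = 1208/25 kN·m, R_B = 738/25 kN, M_B = -1087/25 kN·m

R_A = 837/25 kN, M_A = 1208/25 kN·m, R_B = 738/25 kN, M_B = -1087/25 kN·m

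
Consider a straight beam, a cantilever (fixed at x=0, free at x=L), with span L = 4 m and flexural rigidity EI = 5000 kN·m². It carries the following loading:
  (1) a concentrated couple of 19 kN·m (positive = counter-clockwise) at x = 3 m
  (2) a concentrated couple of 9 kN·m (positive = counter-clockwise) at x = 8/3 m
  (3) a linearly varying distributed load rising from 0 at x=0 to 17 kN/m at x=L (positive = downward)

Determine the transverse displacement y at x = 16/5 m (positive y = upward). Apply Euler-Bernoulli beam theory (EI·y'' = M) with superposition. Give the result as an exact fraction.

y(16/5) = -13941737/468750000 m

Load 1 — applied couple M₀=19 kN·m at a=3 m (b=L-a=1):
  y_1 = M₀a(2x-a)/(2EI)  [x>a] = 19·3·(2·(16/5)-3)/(2·5000) = 969/50000 m
Load 2 — applied couple M₀=9 kN·m at a=8/3 m (b=L-a=4/3):
  y_2 = M₀a(2x-a)/(2EI)  [x>a] = 9·(8/3)·(2·(16/5)-(8/3))/(2·5000) = 28/3125 m
Load 3 — triangular load w₀=17 kN/m (0→w₀ over full span):
  y_3 = (w₀Lx³/12-w₀L²x²/6-w₀x⁵/(120L))/EI = (17·4·(16/5)³/12-17·4²·(16/5)²/6-17·(16/5)⁵/(120·4))/5000 = -1701632/29296875 m
Superposition: y = Σ y_i = -13941737/468750000 m ≈ -0.029742 m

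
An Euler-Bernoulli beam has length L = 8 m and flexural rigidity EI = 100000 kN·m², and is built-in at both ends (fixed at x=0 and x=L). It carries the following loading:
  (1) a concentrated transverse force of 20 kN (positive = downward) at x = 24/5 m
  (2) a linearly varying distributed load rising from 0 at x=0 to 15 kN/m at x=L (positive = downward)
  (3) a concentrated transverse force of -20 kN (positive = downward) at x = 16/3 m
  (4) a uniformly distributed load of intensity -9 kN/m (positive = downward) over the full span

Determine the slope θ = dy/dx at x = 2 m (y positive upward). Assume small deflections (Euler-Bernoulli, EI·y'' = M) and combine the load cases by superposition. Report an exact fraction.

θ(2) = 1033/30000000 rad

Load 1 — point force P=20 kN at a=24/5 m (b=L-a=16/5):
  θ_1 = -Pb²x(2aL-(3a+b)x)/(2L³EI)  [x≤a] = -20·(16/5)²·2·(2·(24/5)·8-(3·(24/5)+(16/5))·2)/(2·8³·100000) = -13/78125 rad
Load 2 — triangular load w₀=15 kN/m (0→w₀ over full span):
  θ_2 = -w₀(2x(L-x)(L-2x)(x+2L)+x²(L-x)²)/(120LEI) = -15·(2·2·(8-2)·(8-2·2)·(2+2·8)+2²·(8-2)²)/(120·8·100000) = -117/400000 rad
Load 3 — point force P=-20 kN at a=16/3 m (b=L-a=8/3):
  θ_3 = -Pb²x(2aL-(3a+b)x)/(2L³EI)  [x≤a] = -(-20)·(8/3)²·2·(2·(16/3)·8-(3·(16/3)+(8/3))·2)/(2·8³·100000) = 1/7500 rad
Load 4 — uniform load w=-9 kN/m over full span:
  θ_4 = -wx(L-x)(L-2x)/(12EI) = -(-9)·2·(8-2)·(8-2·2)/(12·100000) = 9/25000 rad
Superposition: θ = Σ θ_i = 1033/30000000 rad ≈ 0.000034 rad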